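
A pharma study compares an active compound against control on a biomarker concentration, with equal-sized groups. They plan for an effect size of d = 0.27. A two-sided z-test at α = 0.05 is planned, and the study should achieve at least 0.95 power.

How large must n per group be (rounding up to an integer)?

For power 0.95 need Φ(δ − z_{0.025}) = 0.95, so δ = z_{0.025} + z_{0.05} = 1.960 + 1.645 = 3.605.
(For δ > 0 the lower-tail rejection region contributes negligibly to power, so the one-term inversion is standard.)
δ = d·√(n/2) ⇒ n = 2(δ/d)² = 2 × (3.605 / 0.27)² = 356.51.
Round up to the next whole unit.

n = 357 per group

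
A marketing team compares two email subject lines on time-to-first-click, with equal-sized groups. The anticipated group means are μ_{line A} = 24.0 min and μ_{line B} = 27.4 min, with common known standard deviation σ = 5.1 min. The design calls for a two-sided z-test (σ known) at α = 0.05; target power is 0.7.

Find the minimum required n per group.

n = 28 per group

Standardized effect: d = |μ_{line A} − μ_{line B}| / σ = |24.0 − 27.4| / 5.1 = 0.6667
For power 0.7 need Φ(δ − z_{0.025}) = 0.7, so δ = z_{0.025} + z_{0.30} = 1.960 + 0.524 = 2.484.
(For δ > 0 the lower-tail rejection region contributes negligibly to power, so the one-term inversion is standard.)
δ = d·√(n/2) ⇒ n = 2(δ/d)² = 2 × (2.484 / 0.6667)² = 27.77.
Round up to the next whole unit.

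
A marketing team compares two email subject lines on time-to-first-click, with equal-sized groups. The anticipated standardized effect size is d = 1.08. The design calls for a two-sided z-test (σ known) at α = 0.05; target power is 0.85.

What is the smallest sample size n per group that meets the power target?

Set Φ(δ − 1.960) = 0.85; then δ − 1.960 = Φ⁻¹(0.85) = 1.036, giving δ = 2.996.
(For δ > 0 the lower-tail rejection region contributes negligibly to power, so the one-term inversion is standard.)
δ = d·√(n/2) ⇒ n = 2(δ/d)² = 2 × (2.996 / 1.08)² = 15.40.
Round up to the next whole unit.

n = 16 per group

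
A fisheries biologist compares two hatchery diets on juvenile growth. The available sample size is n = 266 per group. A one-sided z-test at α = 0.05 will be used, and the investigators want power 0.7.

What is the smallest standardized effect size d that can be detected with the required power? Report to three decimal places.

Need Φ(δ − 1.645) = 0.7, so δ = 1.645 + 0.524 = 2.169.
δ = d·√(n/2) ⇒ d = δ/√(n/2) = 2.169/√(266/2) = 0.1881.

d ≈ 0.188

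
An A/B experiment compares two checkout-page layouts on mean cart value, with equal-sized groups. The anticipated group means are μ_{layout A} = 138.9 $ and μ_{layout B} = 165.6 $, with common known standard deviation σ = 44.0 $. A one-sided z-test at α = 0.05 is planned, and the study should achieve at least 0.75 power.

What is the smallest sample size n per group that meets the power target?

Standardized effect: d = |μ_{layout A} − μ_{layout B}| / σ = |138.9 − 165.6| / 44.0 = 0.6068
For power 0.75 need Φ(δ − z_{0.05}) = 0.75, so δ = z_{0.05} + z_{0.25} = 1.645 + 0.674 = 2.319.
δ = d·√(n/2) ⇒ n = 2(δ/d)² = 2 × (2.319 / 0.6068)² = 29.22.
Rounding up, n = 30 per group.

n = 30 per group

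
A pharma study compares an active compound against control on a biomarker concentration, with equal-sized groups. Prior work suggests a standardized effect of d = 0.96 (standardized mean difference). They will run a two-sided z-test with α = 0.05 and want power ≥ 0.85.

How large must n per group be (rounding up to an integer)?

Set Φ(δ − 1.960) = 0.85; then δ − 1.960 = Φ⁻¹(0.85) = 1.036, giving δ = 2.996.
(The Φ(−δ − z_{α/2}) term is vanishingly small for δ > 0 and is dropped in the standard sample-size formula.)
δ = d·√(n/2) ⇒ n = 2(δ/d)² = 2 × (2.996 / 0.96)² = 19.48.
Round up to the next whole unit.

n = 20 per group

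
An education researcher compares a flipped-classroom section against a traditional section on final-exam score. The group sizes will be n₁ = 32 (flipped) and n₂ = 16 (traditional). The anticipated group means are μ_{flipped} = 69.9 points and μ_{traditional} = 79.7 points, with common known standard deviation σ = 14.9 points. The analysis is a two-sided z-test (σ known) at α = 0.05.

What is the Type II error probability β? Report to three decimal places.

Standardized effect: d = |μ_{flipped} − μ_{traditional}| / σ = |69.9 − 79.7| / 14.9 = 0.6577
Noncentrality parameter: δ = d / √(1/n₁ + 1/n₂) = 0.6577 / √(1/32 + 1/16) = 2.1481
Two-sided α = 0.05 → critical value z_{0.025} = 1.960.
Power = Φ(δ − 1.960) + Φ(−δ − 1.960) = Φ(0.188) + Φ(-4.108) = 0.5746 + 0.0000 = 0.5746.
Type II error: β = 1 − power = 1 − 0.5746 = 0.4254.

β ≈ 0.425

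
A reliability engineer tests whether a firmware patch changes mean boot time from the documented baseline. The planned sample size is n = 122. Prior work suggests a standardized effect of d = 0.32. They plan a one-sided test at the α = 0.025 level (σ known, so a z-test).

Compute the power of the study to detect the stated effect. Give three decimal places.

Noncentrality parameter: δ = d·√n = 0.32 × √122 = 3.5345
Critical value for a one-sided test at α = 0.025: z_α = 1.960.
Power = Φ(δ − 1.960) = Φ(1.575) = 0.9423.

Power ≈ 0.942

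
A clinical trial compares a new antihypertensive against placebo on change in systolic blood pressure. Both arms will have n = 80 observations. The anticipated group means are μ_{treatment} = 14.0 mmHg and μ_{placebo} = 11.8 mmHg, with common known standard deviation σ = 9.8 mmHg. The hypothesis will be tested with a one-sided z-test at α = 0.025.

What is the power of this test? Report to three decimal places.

Power ≈ 0.295

Standardized effect: d = |μ_{treatment} − μ_{placebo}| / σ = |14.0 − 11.8| / 9.8 = 0.2245
Noncentrality parameter: δ = d·√(n/2) = 0.2245 × √(80/2) = 1.4198
One-sided α = 0.025 → critical value z_{0.025} = 1.960.
Power = P(Z > 1.960 − δ) = Φ(-0.540) = 0.2945.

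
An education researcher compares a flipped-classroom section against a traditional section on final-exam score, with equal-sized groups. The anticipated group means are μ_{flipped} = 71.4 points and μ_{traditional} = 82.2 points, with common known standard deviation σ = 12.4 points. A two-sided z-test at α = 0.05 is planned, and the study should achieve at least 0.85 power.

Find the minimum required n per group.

Standardized effect: d = |μ_{flipped} − μ_{traditional}| / σ = |71.4 − 82.2| / 12.4 = 0.8710
Set Φ(δ − 1.960) = 0.85; then δ − 1.960 = Φ⁻¹(0.85) = 1.036, giving δ = 2.996.
(For δ > 0 the lower-tail rejection region contributes negligibly to power, so the one-term inversion is standard.)
δ = d·√(n/2) ⇒ n = 2(δ/d)² = 2 × (2.996 / 0.8710)² = 23.67.
Rounding up, n = 24 per group.

n = 24 per group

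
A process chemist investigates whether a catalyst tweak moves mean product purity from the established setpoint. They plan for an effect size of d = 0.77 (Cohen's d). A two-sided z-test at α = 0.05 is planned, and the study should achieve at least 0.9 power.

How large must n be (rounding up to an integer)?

n = 18

Set Φ(δ − 1.960) = 0.9; then δ − 1.960 = Φ⁻¹(0.9) = 1.282, giving δ = 3.242.
(Ignoring the negligible lower-tail rejection probability gives the usual closed-form inversion.)
δ = d·√n ⇒ n = (δ/d)² = (3.242 / 0.77)² = 17.72.
Round up to the next whole unit.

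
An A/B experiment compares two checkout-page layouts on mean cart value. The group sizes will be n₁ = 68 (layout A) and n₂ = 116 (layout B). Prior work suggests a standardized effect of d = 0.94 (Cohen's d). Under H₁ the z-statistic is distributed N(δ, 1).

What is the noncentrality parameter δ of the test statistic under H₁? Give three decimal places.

The noncentrality parameter scales effect size by the design's sample-size factor: δ = d / √(1/n₁ + 1/n₂) = 0.94 / √(1/68 + 1/116) = 6.1546

δ ≈ 6.155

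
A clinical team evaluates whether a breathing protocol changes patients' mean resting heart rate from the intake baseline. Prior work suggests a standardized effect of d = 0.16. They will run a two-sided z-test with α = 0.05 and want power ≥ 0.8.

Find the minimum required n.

n = 307

For power 0.8 need Φ(δ − z_{0.025}) = 0.8, so δ = z_{0.025} + z_{0.20} = 1.960 + 0.842 = 2.802.
(For δ > 0 the lower-tail rejection region contributes negligibly to power, so the one-term inversion is standard.)
δ = d·√n ⇒ n = (δ/d)² = (2.802 / 0.16)² = 306.60.
Rounding up, n = 307.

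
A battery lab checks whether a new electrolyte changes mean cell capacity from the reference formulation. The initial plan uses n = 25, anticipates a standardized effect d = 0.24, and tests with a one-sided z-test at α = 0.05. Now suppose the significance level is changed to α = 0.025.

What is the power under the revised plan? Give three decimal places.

Power ≈ 0.224

δ = d·√n = 0.24 × √25 = 1.2000 (unchanged). New critical value: z_{0.025} = 1.960.
Revised power = Φ(δ − 1.960) = Φ(-0.760) = 0.2236.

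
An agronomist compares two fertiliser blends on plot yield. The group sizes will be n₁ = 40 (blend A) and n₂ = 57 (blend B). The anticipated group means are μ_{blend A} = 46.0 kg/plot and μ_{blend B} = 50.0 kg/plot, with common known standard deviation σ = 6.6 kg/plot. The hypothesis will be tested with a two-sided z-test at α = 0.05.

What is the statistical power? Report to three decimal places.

Standardized effect: d = |μ_{blend A} − μ_{blend B}| / σ = |46.0 − 50.0| / 6.6 = 0.6061
Noncentrality parameter: λ = d / √(1/n₁ + 1/n₂) = 0.6061 / √(1/40 + 1/57) = 2.9383
Two-sided α = 0.05 → critical value z_{0.025} = 1.960.
Power = Φ(λ − 1.960) + Φ(−λ − 1.960) = Φ(0.978) + Φ(-4.898) = 0.8360 + 0.0000 = 0.8360.

Power ≈ 0.836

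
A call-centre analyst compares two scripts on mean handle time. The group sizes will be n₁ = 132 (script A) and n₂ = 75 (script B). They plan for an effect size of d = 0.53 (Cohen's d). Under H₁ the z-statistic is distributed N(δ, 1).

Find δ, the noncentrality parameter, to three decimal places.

δ ≈ 3.665

δ = d / √(1/n₁ + 1/n₂) = 0.53 / √(1/132 + 1/75) = 3.6653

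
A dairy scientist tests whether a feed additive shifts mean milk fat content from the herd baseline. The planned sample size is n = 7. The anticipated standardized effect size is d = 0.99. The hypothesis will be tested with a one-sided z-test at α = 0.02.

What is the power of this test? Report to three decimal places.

Power ≈ 0.714

Noncentrality parameter: δ = d·√n = 0.99 × √7 = 2.6193
Critical value for a one-sided test at α = 0.02: z_α = 2.054.
Power = Φ(δ − 2.054) = Φ(0.566) = 0.7141.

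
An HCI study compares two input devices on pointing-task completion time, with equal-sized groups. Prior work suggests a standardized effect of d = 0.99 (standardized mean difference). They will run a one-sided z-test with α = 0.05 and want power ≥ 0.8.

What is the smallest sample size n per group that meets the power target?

For power 0.8 need Φ(δ − z_{0.05}) = 0.8, so δ = z_{0.05} + z_{0.20} = 1.645 + 0.842 = 2.486.
δ = d·√(n/2) ⇒ n = 2(δ/d)² = 2 × (2.486 / 0.99)² = 12.62.
Rounding up, n = 13 per group.

n = 13 per group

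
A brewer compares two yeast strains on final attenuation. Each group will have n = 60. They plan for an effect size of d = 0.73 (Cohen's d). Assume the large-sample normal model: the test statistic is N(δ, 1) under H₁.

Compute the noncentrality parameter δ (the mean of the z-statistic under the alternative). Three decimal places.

δ = d·√(n/2) = 0.73 × √(60/2) = 3.9984

δ ≈ 3.998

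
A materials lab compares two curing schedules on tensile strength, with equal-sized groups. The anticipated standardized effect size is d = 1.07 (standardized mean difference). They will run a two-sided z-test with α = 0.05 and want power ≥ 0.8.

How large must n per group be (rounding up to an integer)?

Set Φ(δ − 1.960) = 0.8; then δ − 1.960 = Φ⁻¹(0.8) = 0.842, giving δ = 2.802.
(For δ > 0 the lower-tail rejection region contributes negligibly to power, so the one-term inversion is standard.)
δ = d·√(n/2) ⇒ n = 2(δ/d)² = 2 × (2.802 / 1.07)² = 13.71.
Round up to the next whole unit.

n = 14 per group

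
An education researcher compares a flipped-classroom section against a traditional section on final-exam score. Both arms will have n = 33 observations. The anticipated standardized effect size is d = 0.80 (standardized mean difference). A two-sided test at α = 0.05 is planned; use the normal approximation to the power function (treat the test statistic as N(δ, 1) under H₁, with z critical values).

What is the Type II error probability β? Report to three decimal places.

Noncentrality parameter: δ = d·√(n/2) = 0.80 × √(33/2) = 3.2496
Two-sided α = 0.05 → critical value z_{0.025} = 1.960.
Power = Φ(δ − 1.960) + Φ(−δ − 1.960) = Φ(1.290) + Φ(-5.210) = 0.9014 + 0.0000 = 0.9014.
Type II error: β = 1 − power = 1 − 0.9014 = 0.0986.

β ≈ 0.099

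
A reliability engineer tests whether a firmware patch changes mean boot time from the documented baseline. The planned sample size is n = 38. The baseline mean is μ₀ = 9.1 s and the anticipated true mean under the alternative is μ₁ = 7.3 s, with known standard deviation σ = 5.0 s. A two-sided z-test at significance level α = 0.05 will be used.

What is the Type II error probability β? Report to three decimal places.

Standardized effect: d = |μ₁ − μ₀| / σ = |7.3 − 9.1| / 5.0 = 0.3600
Noncentrality parameter: δ = d·√n = 0.3600 × √38 = 2.2192
Critical value for a two-sided test at α = 0.05: z_{α/2} = 1.960.
Power = Φ(δ − 1.960) + Φ(−δ − 1.960) = Φ(0.259) + Φ(-4.179) = 0.6023 + 0.0000 = 0.6023.
Type II error: β = 1 − power = 1 − 0.6023 = 0.3977.

β ≈ 0.398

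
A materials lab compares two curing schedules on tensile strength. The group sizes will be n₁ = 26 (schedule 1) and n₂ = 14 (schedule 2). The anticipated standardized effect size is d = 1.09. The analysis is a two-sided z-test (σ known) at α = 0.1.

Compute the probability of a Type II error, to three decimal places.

β ≈ 0.050

Noncentrality parameter: δ = d / √(1/n₁ + 1/n₂) = 1.09 / √(1/26 + 1/14) = 3.2881
Critical value for a two-sided test at α = 0.1: z_{α/2} = 1.645.
Power = Φ(δ − 1.645) + Φ(−δ − 1.645) = Φ(1.643) + Φ(-4.933) = 0.9498 + 0.0000 = 0.9498.
Type II error: β = 1 − power = 1 − 0.9498 = 0.0502.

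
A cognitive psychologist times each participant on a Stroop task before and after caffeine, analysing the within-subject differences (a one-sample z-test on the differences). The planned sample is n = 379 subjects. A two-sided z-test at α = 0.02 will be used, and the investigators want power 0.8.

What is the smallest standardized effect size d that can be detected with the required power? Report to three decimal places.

d ≈ 0.163

Required noncentrality: δ = z_{0.01} + z_{0.20} = 2.326 + 0.842 = 3.168.
(Lower-tail contribution to power is negligible for δ > 0.)
δ = d·√n ⇒ d = δ/√n = 3.168/√379 = 0.1627.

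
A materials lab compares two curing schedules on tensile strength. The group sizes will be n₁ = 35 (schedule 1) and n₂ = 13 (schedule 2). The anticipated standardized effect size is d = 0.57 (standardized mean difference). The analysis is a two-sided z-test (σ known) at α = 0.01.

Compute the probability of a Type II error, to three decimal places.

β ≈ 0.794

Noncentrality parameter: δ = d / √(1/n₁ + 1/n₂) = 0.57 / √(1/35 + 1/13) = 1.7549
Two-sided α = 0.01 → critical value z_{0.005} = 2.576.
Power = Φ(δ − 2.576) + Φ(−δ − 2.576) = Φ(-0.821) + Φ(-4.331) = 0.2059 + 0.0000 = 0.2059.
Type II error: β = 1 − power = 1 − 0.2059 = 0.7941.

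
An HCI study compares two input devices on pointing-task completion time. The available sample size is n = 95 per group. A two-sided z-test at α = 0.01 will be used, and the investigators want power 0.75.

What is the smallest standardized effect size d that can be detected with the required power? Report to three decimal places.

Required noncentrality: δ = z_{0.005} + z_{0.25} = 2.576 + 0.674 = 3.250.
(The second rejection-region term Φ(−δ − z_{α/2}) is negligible and dropped.)
δ = d·√(n/2) ⇒ d = δ/√(n/2) = 3.250/√(95/2) = 0.4716.

d ≈ 0.472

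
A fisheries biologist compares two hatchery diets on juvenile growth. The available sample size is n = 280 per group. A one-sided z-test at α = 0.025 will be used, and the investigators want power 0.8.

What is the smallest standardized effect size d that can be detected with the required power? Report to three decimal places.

Need Φ(δ − 1.960) = 0.8, so δ = 1.960 + 0.842 = 2.802.
δ = d·√(n/2) ⇒ d = δ/√(n/2) = 2.802/√(280/2) = 0.2368.

d ≈ 0.237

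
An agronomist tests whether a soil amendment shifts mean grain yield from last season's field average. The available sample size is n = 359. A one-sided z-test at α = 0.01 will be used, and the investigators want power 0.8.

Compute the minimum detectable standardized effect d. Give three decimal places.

Required noncentrality: δ = z_{0.01} + z_{0.20} = 2.326 + 0.842 = 3.168.
δ = d·√n ⇒ d = δ/√n = 3.168/√359 = 0.1672.

d ≈ 0.167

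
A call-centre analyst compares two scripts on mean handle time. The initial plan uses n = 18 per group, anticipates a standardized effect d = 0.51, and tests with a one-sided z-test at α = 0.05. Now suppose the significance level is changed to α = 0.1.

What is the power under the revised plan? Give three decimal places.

Power ≈ 0.598

δ = d·√(n/2) = 0.51 × √(18/2) = 1.5300 (unchanged). New critical value: z_{0.1} = 1.282.
Revised power = P(Z > 1.282 − δ) = Φ(0.248) = 0.5981.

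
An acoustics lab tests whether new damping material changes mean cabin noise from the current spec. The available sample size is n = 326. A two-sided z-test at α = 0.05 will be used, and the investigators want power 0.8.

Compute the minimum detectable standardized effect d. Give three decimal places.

Required noncentrality: δ = z_{0.025} + z_{0.20} = 1.960 + 0.842 = 2.802.
(Lower-tail contribution to power is negligible for δ > 0.)
δ = d·√n ⇒ d = δ/√n = 2.802/√326 = 0.1552.

d ≈ 0.155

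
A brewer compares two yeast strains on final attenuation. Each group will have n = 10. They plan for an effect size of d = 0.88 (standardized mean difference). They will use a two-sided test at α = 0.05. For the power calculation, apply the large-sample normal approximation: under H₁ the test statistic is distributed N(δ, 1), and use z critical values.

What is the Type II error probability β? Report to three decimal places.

β ≈ 0.497

Noncentrality parameter: δ = d·√(n/2) = 0.88 × √(10/2) = 1.9677
Two-sided α = 0.05 → critical value z_{0.025} = 1.960.
Power = Φ(δ − 1.960) + Φ(−δ − 1.960) = Φ(0.008) + Φ(-3.928) = 0.5031 + 0.0000 = 0.5031.
Type II error: β = 1 − power = 1 − 0.5031 = 0.4969.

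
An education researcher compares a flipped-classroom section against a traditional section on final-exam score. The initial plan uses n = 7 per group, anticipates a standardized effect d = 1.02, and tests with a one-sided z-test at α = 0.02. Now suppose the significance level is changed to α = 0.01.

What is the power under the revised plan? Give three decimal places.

Power ≈ 0.338

δ = d·√(n/2) = 1.02 × √(7/2) = 1.9082 (unchanged). New critical value: z_{0.01} = 2.326.
Revised power = P(Z > 2.326 − δ) = Φ(-0.418) = 0.3379.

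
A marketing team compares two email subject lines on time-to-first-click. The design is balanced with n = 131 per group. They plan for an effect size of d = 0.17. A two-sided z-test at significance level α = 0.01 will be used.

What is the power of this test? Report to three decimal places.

Noncentrality parameter: δ = d·√(n/2) = 0.17 × √(131/2) = 1.3758
Critical value for a two-sided test at α = 0.01: z_{α/2} = 2.576.
Power = Φ(δ − 2.576) + Φ(−δ − 2.576) = Φ(-1.200) + Φ(-3.952) = 0.1151 + 0.0000 = 0.1151.

Power ≈ 0.115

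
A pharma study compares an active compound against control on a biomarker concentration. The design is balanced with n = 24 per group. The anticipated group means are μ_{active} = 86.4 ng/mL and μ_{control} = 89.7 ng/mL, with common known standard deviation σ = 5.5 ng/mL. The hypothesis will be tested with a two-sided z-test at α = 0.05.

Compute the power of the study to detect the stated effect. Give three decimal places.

Power ≈ 0.547

Standardized effect: d = |μ_{active} − μ_{control}| / σ = |86.4 − 89.7| / 5.5 = 0.6000
Noncentrality parameter: λ = d·√(n/2) = 0.6000 × √(24/2) = 2.0785
Critical value for a two-sided test at α = 0.05: z_{α/2} = 1.960.
Power = Φ(λ − 1.960) + Φ(−λ − 1.960) = Φ(0.118) + Φ(-4.038) = 0.5472 + 0.0000 = 0.5472.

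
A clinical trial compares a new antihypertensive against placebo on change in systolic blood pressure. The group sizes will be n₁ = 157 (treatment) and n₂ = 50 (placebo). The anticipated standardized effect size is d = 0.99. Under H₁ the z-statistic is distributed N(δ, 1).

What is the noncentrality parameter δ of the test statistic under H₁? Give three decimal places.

The noncentrality parameter scales effect size by the design's sample-size factor: δ = d / √(1/n₁ + 1/n₂) = 0.99 / √(1/157 + 1/50) = 6.0966

δ ≈ 6.097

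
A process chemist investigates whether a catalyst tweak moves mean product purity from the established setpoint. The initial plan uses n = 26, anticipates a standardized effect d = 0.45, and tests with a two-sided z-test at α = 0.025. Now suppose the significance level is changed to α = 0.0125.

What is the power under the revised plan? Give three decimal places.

δ = d·√n = 0.45 × √26 = 2.2946 (unchanged). New critical value: z_{0.0063} = 2.498.
Revised power = Φ(δ − 2.498) + Φ(−δ − 2.498) = Φ(-0.203) + Φ(-4.792) = 0.4195 + 0.0000 = 0.4195.

Power ≈ 0.420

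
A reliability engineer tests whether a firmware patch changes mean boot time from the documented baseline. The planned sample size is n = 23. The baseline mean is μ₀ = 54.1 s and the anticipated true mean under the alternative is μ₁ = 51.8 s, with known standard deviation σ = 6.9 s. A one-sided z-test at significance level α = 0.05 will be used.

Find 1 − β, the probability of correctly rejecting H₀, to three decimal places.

Standardized effect: d = |μ₁ − μ₀| / σ = |51.8 − 54.1| / 6.9 = 0.3333
Noncentrality parameter: δ = d·√n = 0.3333 × √23 = 1.5986
One-sided α = 0.05 → critical value z_{0.05} = 1.645.
Power = P(Z > 1.645 − δ) = Φ(-0.046) = 0.4816.

Power ≈ 0.482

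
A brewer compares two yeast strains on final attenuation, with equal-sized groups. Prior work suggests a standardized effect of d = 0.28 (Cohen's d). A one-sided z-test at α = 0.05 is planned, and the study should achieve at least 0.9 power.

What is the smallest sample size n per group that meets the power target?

For power 0.9 need Φ(δ − z_{0.05}) = 0.9, so δ = z_{0.05} + z_{0.10} = 1.645 + 1.282 = 2.926.
δ = d·√(n/2) ⇒ n = 2(δ/d)² = 2 × (2.926 / 0.28)² = 218.47.
Rounding up, n = 219 per group.

n = 219 per group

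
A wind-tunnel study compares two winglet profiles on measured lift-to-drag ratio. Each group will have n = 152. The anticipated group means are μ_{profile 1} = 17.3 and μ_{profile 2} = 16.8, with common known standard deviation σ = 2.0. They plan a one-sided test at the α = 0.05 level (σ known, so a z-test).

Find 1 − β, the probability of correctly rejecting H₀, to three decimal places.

Standardized effect: d = |μ_{profile 1} − μ_{profile 2}| / σ = |17.3 − 16.8| / 2.0 = 0.2500
Noncentrality parameter: δ = d·√(n/2) = 0.2500 × √(152/2) = 2.1794
One-sided α = 0.05 → critical value z_{0.05} = 1.645.
Power = Φ(δ − 1.645) = Φ(0.535) = 0.7035.

Power ≈ 0.704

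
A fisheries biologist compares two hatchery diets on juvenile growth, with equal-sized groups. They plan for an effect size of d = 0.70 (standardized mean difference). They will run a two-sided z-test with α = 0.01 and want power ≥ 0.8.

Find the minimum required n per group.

For power 0.8 need Φ(δ − z_{0.005}) = 0.8, so δ = z_{0.005} + z_{0.20} = 2.576 + 0.842 = 3.417.
(Ignoring the negligible lower-tail rejection probability gives the usual closed-form inversion.)
δ = d·√(n/2) ⇒ n = 2(δ/d)² = 2 × (3.417 / 0.70)² = 47.67.
Rounding up, n = 48 per group.

n = 48 per group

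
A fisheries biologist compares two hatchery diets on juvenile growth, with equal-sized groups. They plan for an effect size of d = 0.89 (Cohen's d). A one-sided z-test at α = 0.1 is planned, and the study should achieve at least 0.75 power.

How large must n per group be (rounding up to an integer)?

Set Φ(δ − 1.282) = 0.75; then δ − 1.282 = Φ⁻¹(0.75) = 0.674, giving δ = 1.956.
δ = d·√(n/2) ⇒ n = 2(δ/d)² = 2 × (1.956 / 0.89)² = 9.66.
Rounding up, n = 10 per group.

n = 10 per group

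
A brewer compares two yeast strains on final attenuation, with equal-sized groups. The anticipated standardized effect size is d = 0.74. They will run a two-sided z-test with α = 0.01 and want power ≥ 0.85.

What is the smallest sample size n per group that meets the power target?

n = 48 per group

Set Φ(δ − 2.576) = 0.85; then δ − 2.576 = Φ⁻¹(0.85) = 1.036, giving δ = 3.612.
(The Φ(−δ − z_{α/2}) term is vanishingly small for δ > 0 and is dropped in the standard sample-size formula.)
δ = d·√(n/2) ⇒ n = 2(δ/d)² = 2 × (3.612 / 0.74)² = 47.66.
Rounding up, n = 48 per group.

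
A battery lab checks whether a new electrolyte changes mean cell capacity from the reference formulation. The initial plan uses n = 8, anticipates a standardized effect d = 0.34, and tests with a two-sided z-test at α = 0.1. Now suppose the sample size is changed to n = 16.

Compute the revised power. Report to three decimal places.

With n = 16: δ = d·√n = 0.34 × √16 = 1.3600. Critical value z_{0.05} = 1.645.
Revised power = Φ(δ − 1.645) + Φ(−δ − 1.645) = Φ(-0.285) + Φ(-3.005) = 0.3879 + 0.0013 = 0.3892.

Power ≈ 0.389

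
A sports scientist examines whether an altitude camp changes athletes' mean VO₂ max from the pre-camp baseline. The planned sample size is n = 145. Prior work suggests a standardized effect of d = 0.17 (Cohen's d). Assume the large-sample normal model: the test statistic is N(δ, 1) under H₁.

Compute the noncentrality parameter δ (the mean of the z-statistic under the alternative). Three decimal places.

δ = d·√n = 0.17 × √145 = 2.0471

δ ≈ 2.047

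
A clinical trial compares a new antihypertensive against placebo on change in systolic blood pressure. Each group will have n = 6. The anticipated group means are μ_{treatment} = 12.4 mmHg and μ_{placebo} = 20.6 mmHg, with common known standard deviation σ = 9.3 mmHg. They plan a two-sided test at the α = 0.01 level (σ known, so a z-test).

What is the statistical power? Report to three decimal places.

Standardized effect: d = |μ_{treatment} − μ_{placebo}| / σ = |12.4 − 20.6| / 9.3 = 0.8817
Noncentrality parameter: δ = d·√(n/2) = 0.8817 × √(6/2) = 1.5272
Critical value for a two-sided test at α = 0.01: z_{α/2} = 2.576.
Power = Φ(δ − 2.576) + Φ(−δ − 2.576) = Φ(-1.049) + Φ(-4.103) = 0.1472 + 0.0000 = 0.1472.

Power ≈ 0.147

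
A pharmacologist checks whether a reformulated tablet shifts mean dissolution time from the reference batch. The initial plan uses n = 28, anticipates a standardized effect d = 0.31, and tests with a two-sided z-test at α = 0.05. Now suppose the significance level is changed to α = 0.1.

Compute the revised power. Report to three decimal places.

Power ≈ 0.499

δ = d·√n = 0.31 × √28 = 1.6404 (unchanged). New critical value: z_{0.05} = 1.645.
Revised power = Φ(δ − 1.645) + Φ(−δ − 1.645) = Φ(-0.004) + Φ(-3.285) = 0.4982 + 0.0005 = 0.4987.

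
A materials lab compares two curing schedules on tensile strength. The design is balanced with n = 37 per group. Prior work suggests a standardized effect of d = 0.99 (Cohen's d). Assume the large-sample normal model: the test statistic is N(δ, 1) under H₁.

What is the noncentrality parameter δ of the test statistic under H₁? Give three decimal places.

δ = d·√(n/2) = 0.99 × √(37/2) = 4.2582

δ ≈ 4.258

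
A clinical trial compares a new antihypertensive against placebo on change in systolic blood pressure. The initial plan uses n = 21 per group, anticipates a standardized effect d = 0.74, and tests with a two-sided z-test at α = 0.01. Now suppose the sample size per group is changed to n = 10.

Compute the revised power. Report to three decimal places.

With n = 10 per group: δ = d·√(n/2) = 0.74 × √(10/2) = 1.6547. Critical value z_{0.005} = 2.576.
Revised power = Φ(δ − 2.576) + Φ(−δ − 2.576) = Φ(-0.921) + Φ(-4.231) = 0.1785 + 0.0000 = 0.1785.

Power ≈ 0.179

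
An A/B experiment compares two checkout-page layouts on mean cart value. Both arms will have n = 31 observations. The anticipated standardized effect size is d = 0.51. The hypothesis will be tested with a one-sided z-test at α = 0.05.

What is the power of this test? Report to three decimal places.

Power ≈ 0.642

Noncentrality parameter: δ = d·√(n/2) = 0.51 × √(31/2) = 2.0079
One-sided α = 0.05 → critical value z_{0.05} = 1.645.
Power = P(Z > 1.645 − δ) = Φ(0.363) = 0.6417.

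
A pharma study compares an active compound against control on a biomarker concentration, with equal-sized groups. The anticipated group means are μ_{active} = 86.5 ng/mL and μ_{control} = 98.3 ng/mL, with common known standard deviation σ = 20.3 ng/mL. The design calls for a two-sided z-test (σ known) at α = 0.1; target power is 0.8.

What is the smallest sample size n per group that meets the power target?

n = 37 per group

Standardized effect: d = |μ_{active} − μ_{control}| / σ = |86.5 − 98.3| / 20.3 = 0.5813
Set Φ(δ − 1.645) = 0.8; then δ − 1.645 = Φ⁻¹(0.8) = 0.842, giving δ = 2.486.
(The Φ(−δ − z_{α/2}) term is vanishingly small for δ > 0 and is dropped in the standard sample-size formula.)
δ = d·√(n/2) ⇒ n = 2(δ/d)² = 2 × (2.486 / 0.5813)² = 36.60.
Round up to the next whole unit.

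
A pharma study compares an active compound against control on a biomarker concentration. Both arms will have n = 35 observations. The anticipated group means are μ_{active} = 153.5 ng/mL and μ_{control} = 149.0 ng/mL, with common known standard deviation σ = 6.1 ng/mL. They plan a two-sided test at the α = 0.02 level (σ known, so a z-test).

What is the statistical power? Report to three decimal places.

Standardized effect: d = |μ_{active} − μ_{control}| / σ = |153.5 − 149.0| / 6.1 = 0.7377
Noncentrality parameter: δ = d·√(n/2) = 0.7377 × √(35/2) = 3.0860
Critical value for a two-sided test at α = 0.02: z_{α/2} = 2.326.
Power = Φ(δ − 2.326) + Φ(−δ − 2.326) = Φ(0.760) + Φ(-5.412) = 0.7763 + 0.0000 = 0.7763.

Power ≈ 0.776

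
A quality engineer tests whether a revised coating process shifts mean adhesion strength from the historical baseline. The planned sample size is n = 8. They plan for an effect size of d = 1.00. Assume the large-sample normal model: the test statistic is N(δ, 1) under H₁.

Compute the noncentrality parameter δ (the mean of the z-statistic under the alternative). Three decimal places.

The noncentrality parameter scales effect size by the design's sample-size factor: δ = d·√n = 1.00 × √8 = 2.8284

δ ≈ 2.828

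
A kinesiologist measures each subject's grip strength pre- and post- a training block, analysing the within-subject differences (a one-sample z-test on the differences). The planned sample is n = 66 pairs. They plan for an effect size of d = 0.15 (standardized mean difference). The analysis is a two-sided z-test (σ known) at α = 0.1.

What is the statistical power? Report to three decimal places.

Noncentrality parameter: δ = d·√n = 0.15 × √66 = 1.2186
Two-sided α = 0.1 → critical value z_{0.05} = 1.645.
Power = Φ(δ − 1.645) + Φ(−δ − 1.645) = Φ(-0.426) + Φ(-2.863) = 0.3350 + 0.0021 = 0.3371.

Power ≈ 0.337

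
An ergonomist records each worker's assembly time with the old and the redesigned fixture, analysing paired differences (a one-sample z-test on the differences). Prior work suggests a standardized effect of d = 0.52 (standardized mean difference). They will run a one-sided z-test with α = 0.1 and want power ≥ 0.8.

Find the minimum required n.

For power 0.8 need Φ(δ − z_{0.1}) = 0.8, so δ = z_{0.1} + z_{0.20} = 1.282 + 0.842 = 2.123.
δ = d·√n ⇒ n = (δ/d)² = (2.123 / 0.52)² = 16.67.
Rounding up, n = 17.

n = 17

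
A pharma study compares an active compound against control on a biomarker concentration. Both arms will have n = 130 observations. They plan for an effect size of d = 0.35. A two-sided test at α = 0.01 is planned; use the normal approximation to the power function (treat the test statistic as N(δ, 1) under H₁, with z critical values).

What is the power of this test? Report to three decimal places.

Noncentrality parameter: δ = d·√(n/2) = 0.35 × √(130/2) = 2.8218
Critical value for a two-sided test at α = 0.01: z_{α/2} = 2.576.
Power = Φ(δ − 2.576) + Φ(−δ − 2.576) = Φ(0.246) + Φ(-5.398) = 0.5971 + 0.0000 = 0.5971.

Power ≈ 0.597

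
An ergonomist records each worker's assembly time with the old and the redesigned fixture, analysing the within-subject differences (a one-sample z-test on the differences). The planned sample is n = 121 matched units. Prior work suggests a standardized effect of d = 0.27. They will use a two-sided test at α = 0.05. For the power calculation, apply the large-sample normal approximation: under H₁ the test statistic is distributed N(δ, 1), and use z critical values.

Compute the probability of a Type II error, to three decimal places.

β ≈ 0.156

Noncentrality parameter: δ = d·√n = 0.27 × √121 = 2.9700
Two-sided α = 0.05 → critical value z_{0.025} = 1.960.
Power = Φ(δ − 1.960) + Φ(−δ − 1.960) = Φ(1.010) + Φ(-4.930) = 0.8438 + 0.0000 = 0.8438.
Type II error: β = 1 − power = 1 − 0.8438 = 0.1562.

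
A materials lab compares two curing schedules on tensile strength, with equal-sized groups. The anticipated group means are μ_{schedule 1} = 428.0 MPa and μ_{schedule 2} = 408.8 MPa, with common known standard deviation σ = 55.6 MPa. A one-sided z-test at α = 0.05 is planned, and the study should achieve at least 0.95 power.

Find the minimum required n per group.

n = 182 per group

Standardized effect: d = |μ_{schedule 1} − μ_{schedule 2}| / σ = |428.0 − 408.8| / 55.6 = 0.3453
Set Φ(δ − 1.645) = 0.95; then δ − 1.645 = Φ⁻¹(0.95) = 1.645, giving δ = 3.290.
δ = d·√(n/2) ⇒ n = 2(δ/d)² = 2 × (3.290 / 0.3453)² = 181.51.
Rounding up, n = 182 per group.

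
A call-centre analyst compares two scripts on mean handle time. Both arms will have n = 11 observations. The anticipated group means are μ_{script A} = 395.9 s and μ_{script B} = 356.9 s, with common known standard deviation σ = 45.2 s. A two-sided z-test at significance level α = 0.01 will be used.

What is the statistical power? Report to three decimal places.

Power ≈ 0.290

Standardized effect: d = |μ_{script A} − μ_{script B}| / σ = |395.9 − 356.9| / 45.2 = 0.8628
Noncentrality parameter: δ = d·√(n/2) = 0.8628 × √(11/2) = 2.0235
Critical value for a two-sided test at α = 0.01: z_{α/2} = 2.576.
Power = Φ(δ − 2.576) + Φ(−δ − 2.576) = Φ(-0.552) + Φ(-4.599) = 0.2904 + 0.0000 = 0.2904.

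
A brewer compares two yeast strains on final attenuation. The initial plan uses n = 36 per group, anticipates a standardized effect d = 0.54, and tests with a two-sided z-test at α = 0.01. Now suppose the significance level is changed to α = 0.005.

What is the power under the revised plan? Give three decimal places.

Power ≈ 0.303

δ = d·√(n/2) = 0.54 × √(36/2) = 2.2910 (unchanged). New critical value: z_{0.0025} = 2.807.
Revised power = Φ(δ − 2.807) + Φ(−δ − 2.807) = Φ(-0.516) + Φ(-5.098) = 0.3029 + 0.0000 = 0.3029.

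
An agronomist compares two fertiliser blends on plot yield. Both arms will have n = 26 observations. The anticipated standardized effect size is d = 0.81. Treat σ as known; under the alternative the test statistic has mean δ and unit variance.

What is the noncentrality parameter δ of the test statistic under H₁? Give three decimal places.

δ = d·√(n/2) = 0.81 × √(26/2) = 2.9205

δ ≈ 2.920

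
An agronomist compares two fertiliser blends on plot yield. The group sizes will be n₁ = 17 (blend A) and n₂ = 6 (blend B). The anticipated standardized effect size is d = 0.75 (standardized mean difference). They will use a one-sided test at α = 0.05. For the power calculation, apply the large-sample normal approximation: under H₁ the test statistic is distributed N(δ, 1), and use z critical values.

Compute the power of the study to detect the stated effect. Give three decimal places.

Power ≈ 0.474

Noncentrality parameter: δ = d / √(1/n₁ + 1/n₂) = 0.75 / √(1/17 + 1/6) = 1.5794
One-sided α = 0.05 → critical value z_{0.05} = 1.645.
Power = P(Z > 1.645 − δ) = Φ(-0.065) = 0.4739.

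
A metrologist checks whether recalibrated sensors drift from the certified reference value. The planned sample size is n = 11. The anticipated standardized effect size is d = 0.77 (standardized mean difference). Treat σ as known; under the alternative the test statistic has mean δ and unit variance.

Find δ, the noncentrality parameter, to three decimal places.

δ ≈ 2.554

The noncentrality parameter scales effect size by the design's sample-size factor: δ = d·√n = 0.77 × √11 = 2.5538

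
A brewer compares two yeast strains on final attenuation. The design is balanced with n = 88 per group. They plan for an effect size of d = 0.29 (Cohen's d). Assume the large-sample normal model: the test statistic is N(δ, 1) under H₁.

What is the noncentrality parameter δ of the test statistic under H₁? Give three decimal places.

δ = d·√(n/2) = 0.29 × √(88/2) = 1.9236

δ ≈ 1.924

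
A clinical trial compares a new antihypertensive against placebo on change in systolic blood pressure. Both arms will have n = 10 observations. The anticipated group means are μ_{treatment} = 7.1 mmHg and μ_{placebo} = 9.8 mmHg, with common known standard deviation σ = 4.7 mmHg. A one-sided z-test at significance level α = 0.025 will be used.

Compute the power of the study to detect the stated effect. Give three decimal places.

Standardized effect: d = |μ_{treatment} − μ_{placebo}| / σ = |7.1 − 9.8| / 4.7 = 0.5745
Noncentrality parameter: δ = d·√(n/2) = 0.5745 × √(10/2) = 1.2845
One-sided α = 0.025 → critical value z_{0.025} = 1.960.
Power = Φ(δ − 1.960) = Φ(-0.675) = 0.2497.

Power ≈ 0.250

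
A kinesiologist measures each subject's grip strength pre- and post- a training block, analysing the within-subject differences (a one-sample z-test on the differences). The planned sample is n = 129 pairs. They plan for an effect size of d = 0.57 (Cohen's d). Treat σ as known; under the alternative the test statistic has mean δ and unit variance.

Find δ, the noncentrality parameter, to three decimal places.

δ ≈ 6.474

δ = d·√n = 0.57 × √129 = 6.4740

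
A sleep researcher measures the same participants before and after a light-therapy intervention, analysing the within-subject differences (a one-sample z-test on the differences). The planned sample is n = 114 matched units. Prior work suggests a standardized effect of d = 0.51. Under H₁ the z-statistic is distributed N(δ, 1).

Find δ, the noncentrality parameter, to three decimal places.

δ = d·√n = 0.51 × √114 = 5.4453

δ ≈ 5.445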